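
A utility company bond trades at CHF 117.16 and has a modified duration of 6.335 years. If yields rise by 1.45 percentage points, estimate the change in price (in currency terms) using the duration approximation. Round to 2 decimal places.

Duration approximation: ΔP/P ≈ -D_mod · Δy = -6.335 × (+0.0145) = -0.0918575.
ΔP ≈ 117.16 × (-0.0918575) = -10.7620247.

-CHF 10.76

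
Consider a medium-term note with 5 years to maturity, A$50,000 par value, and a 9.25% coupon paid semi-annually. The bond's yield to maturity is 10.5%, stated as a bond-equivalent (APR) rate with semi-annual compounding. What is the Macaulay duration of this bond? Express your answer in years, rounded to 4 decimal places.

4.0885 years

Periodic yield y = 0.0525. Discount each cash flow and weight by its period:
  t   CF        PV=CF/(1+0.0525)^t    t·PV
  1     2,312.50     2,197.1496     2,197.1496
  2     2,312.50     2,087.5531     4,175.1062
  3     2,312.50     1,983.4234     5,950.2701
  4     2,312.50     1,884.4878     7,537.9511
  5     2,312.50     1,790.4872     8,952.4360
  6     2,312.50     1,701.1755    10,207.0529
  7     2,312.50     1,616.3187    11,314.2312
  8     2,312.50     1,535.6948    12,285.5582
  9     2,312.50     1,459.0924    13,131.8318
  10   52,312.50    31,360.6048   313,606.0485
  Σ                 47,615.9874   389,357.6355
Price P = Σ PV = 47,615.9874.
Macaulay duration = Σ(t·PV) / P = 389,357.6355 / 47,615.9874 = 8.17704 half-year periods.
In years: 8.17704 / 2 = 4.08852 years.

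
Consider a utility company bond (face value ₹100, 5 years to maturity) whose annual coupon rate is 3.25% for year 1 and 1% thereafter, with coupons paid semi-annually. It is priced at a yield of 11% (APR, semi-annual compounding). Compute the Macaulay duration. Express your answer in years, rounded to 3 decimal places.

Periodic yield y = 0.055. Discount each cash flow and weight by its period:
  t   CF        PV=CF/(1+0.055)^t    t·PV
  1        1.625         1.5403         1.5403
  2        1.625         1.4600         2.9200
  3        0.500         0.4258         1.2774
  4        0.500         0.4036         1.6144
  5        0.500         0.3826         1.9128
  6        0.500         0.3626         2.1757
  7        0.500         0.3437         2.4060
  8        0.500         0.3258         2.6064
  9        0.500         0.3088         2.7793
  10     100.500        58.8358       588.3577
  Σ                     64.3890       607.5902
Price P = Σ PV = 64.3890.
Macaulay duration = Σ(t·PV) / P = 607.5902 / 64.3890 = 9.43624 half-year periods.
In years: 9.43624 / 2 = 4.71812 years.

4.718 years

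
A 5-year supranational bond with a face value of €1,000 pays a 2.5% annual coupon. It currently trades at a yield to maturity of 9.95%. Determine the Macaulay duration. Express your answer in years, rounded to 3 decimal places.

4.710 years

Periodic yield y = 0.0995. Discount each cash flow and weight by its year:
  t   CF        PV=CF/(1+0.0995)^t    t·PV
  1        25.00        22.7376        22.7376
  2        25.00        20.6800        41.3599
  3        25.00        18.8085        56.4255
  4        25.00        17.1064        68.4257
  5     1,025.00       637.8928     3,189.4640
  Σ                    717.2253     3,378.4127
Price P = Σ PV = 717.2253.
Macaulay duration = Σ(t·PV) / P = 3,378.4127 / 717.2253 = 4.71039 years.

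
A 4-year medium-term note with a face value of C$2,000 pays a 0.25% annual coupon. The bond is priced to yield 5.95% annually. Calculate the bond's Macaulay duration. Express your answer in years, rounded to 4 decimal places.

3.9830 years

Periodic yield y = 0.0595. Discount each cash flow and weight by its year:
  t   CF        PV=CF/(1+0.0595)^t    t·PV
  1         5.00         4.7192         4.7192
  2         5.00         4.4542         8.9084
  3         5.00         4.2040        12.6121
  4     2,005.00     1,591.1478     6,364.5913
  Σ                  1,604.5253     6,390.8310
Price P = Σ PV = 1,604.5253.
Macaulay duration = Σ(t·PV) / P = 6,390.8310 / 1,604.5253 = 3.98300 years.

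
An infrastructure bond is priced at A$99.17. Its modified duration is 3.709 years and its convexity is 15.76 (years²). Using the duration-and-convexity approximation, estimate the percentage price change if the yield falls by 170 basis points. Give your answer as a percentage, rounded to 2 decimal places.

Duration effect: -D_mod·Δy = -3.709 × (-0.017) = +0.063053
Convexity effect: ½·C·(Δy)² = 0.5 × 15.76 × (-0.017)² = +0.00227732
ΔP/P ≈ +0.063053 + 0.00227732 = +0.06533032
= +6.533032%.

+6.53%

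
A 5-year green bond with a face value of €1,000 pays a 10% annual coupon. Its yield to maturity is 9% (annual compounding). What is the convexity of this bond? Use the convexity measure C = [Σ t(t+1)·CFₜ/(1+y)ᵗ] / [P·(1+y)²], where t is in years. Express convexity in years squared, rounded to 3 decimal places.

19.833

With y = 0.09:
  t   CF        PV=CF/(1+0.09)^t    t·PV        t(t+1)·PV
  1       100.00        91.7431        91.7431         183.4862
  2       100.00        84.1680       168.3360         505.0080
  3       100.00        77.2183       231.6550         926.6202
  4       100.00        70.8425       283.3701       1,416.8504
  5     1,100.00       714.9245     3,574.6226      21,447.7357
  Σ                  1,038.8965     4,349.7269      24,479.7006
P = 1,038.8965.
Convexity = Σ t(t+1)·PV / [P·(1+y)²] = 24,479.7006 / (1,038.8965 × 1.188100) = 19.83265.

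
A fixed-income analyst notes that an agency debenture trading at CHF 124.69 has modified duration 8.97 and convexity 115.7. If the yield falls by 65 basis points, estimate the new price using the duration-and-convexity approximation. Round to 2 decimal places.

Duration effect: -D_mod·Δy = -8.97 × (-0.0065) = +0.058305
Convexity effect: ½·C·(Δy)² = 0.5 × 115.7 × (-0.0065)² = +0.0024441625
ΔP/P ≈ +0.058305 + 0.0024441625 = +0.0607491625
New price ≈ 124.69 × (1 + 0.0607491625) = 132.264813072125.

CHF 132.26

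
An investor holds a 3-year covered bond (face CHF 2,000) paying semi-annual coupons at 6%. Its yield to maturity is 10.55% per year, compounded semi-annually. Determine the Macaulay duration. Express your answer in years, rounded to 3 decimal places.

2.774 years

Periodic yield y = 0.05275. Discount each cash flow and weight by its period:
  t   CF        PV=CF/(1+0.05275)^t    t·PV
  1        60.00        56.9936        56.9936
  2        60.00        54.1378       108.2756
  3        60.00        51.4251       154.2754
  4        60.00        48.8484       195.3936
  5        60.00        46.4007       232.0037
  6     2,060.00     1,513.2676     9,079.6053
  Σ                  1,771.0732     9,826.5473
Price P = Σ PV = 1,771.0732.
Macaulay duration = Σ(t·PV) / P = 9,826.5473 / 1,771.0732 = 5.54836 half-year periods.
In years: 5.54836 / 2 = 2.77418 years.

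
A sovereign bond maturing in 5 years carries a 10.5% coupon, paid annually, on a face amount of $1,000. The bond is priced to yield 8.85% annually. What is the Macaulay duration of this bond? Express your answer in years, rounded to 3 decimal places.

4.164 years

Periodic yield y = 0.0885. Discount each cash flow and weight by its year:
  t   CF        PV=CF/(1+0.0885)^t    t·PV
  1       105.00        96.4630        96.4630
  2       105.00        88.6201       177.2403
  3       105.00        81.4149       244.2448
  4       105.00        74.7955       299.1821
  5     1,105.00       723.1362     3,615.6811
  Σ                  1,064.4298     4,432.8112
Price P = Σ PV = 1,064.4298.
Macaulay duration = Σ(t·PV) / P = 4,432.8112 / 1,064.4298 = 4.16449 years.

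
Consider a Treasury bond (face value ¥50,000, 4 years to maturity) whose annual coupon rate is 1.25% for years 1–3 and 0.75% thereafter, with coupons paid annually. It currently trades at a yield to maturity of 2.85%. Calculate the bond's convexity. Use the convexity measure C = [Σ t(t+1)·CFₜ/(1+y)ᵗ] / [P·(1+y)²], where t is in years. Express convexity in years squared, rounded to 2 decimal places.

18.43

With y = 0.0285:
  t   CF        PV=CF/(1+0.0285)^t    t·PV        t(t+1)·PV
  1       625.00       607.6811       607.6811       1,215.3622
  2       625.00       590.8421     1,181.6842       3,545.0525
  3       625.00       574.4697     1,723.4091       6,893.6364
  4    50,375.00    45,019.2106   180,076.8422     900,384.2110
  Σ                 46,792.2034   183,589.6166     912,038.2622
P = 46,792.2034.
Convexity = Σ t(t+1)·PV / [P·(1+y)²] = 912,038.2622 / (46,792.2034 × 1.057812) = 18.42600.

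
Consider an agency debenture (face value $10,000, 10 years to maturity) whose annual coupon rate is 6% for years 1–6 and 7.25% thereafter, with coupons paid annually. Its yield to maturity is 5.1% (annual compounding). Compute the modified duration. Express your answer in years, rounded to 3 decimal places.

Periodic yield y = 0.051. First find Macaulay duration:
  t   CF        PV=CF/(1+0.051)^t    t·PV
  1       600.00       570.8849       570.8849
  2       600.00       543.1826     1,086.3651
  3       600.00       516.8245     1,550.4735
  4       600.00       491.7455     1,966.9820
  5       600.00       467.8834     2,339.4172
  6       600.00       445.1793     2,671.0758
  7       725.00       511.8221     3,582.7544
  8       725.00       486.9858     3,895.8862
  9       725.00       463.3547     4,170.1922
  10   10,725.00     6,521.8400    65,218.4001
  Σ                 11,019.7027    87,052.4313
P = 11,019.7027; Macaulay duration = 87,052.4313 / 11,019.7027 = 7.89971 years.
Modified duration = D_Mac / (1 + y) = 7.89971 / 1.051 = 7.51637 years.

7.516 years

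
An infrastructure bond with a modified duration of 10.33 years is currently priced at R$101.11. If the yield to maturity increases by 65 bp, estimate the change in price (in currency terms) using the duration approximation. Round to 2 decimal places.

Duration approximation: ΔP/P ≈ -D_mod · Δy = -10.33 × (+0.0065) = -0.067145.
ΔP ≈ 101.11 × (-0.067145) = -6.78903095.

-R$6.79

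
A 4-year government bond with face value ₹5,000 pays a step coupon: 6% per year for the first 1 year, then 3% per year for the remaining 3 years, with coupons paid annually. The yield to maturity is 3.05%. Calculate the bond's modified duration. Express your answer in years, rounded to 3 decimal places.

3.637 years

Periodic yield y = 0.0305. First find Macaulay duration:
  t   CF        PV=CF/(1+0.0305)^t    t·PV
  1       300.00       291.1208       291.1208
  2       150.00       141.2522       282.5044
  3       150.00       137.0715       411.2146
  4     5,150.00     4,566.8342    18,267.3368
  Σ                  5,136.2788    19,252.1766
P = 5,136.2788; Macaulay duration = 19,252.1766 / 5,136.2788 = 3.74827 years.
Modified duration = D_Mac / (1 + y) = 3.74827 / 1.0305 = 3.63733 years.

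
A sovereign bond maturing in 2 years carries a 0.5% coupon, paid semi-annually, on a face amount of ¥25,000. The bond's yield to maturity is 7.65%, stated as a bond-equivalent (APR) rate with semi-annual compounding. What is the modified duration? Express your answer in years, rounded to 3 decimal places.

1.919 years

Periodic yield y = 0.03825. First find Macaulay duration:
  t   CF        PV=CF/(1+0.03825)^t    t·PV
  1        62.50        60.1974        60.1974
  2        62.50        57.9797       115.9594
  3        62.50        55.8437       167.5311
  4    25,062.50    21,568.3355    86,273.3421
  Σ                 21,742.3564    86,617.0301
P = 21,742.3564; Macaulay duration = 86,617.0301 / 21,742.3564 = 3.98379 half-year periods = 1.99190 years.
Modified duration = D_Mac / (1 + y) = 1.99190 / 1.03825 = 1.91851 years.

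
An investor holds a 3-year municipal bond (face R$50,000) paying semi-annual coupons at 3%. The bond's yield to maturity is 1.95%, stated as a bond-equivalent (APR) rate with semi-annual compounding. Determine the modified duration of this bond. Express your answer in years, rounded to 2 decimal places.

Periodic yield y = 0.00975. First find Macaulay duration:
  t   CF        PV=CF/(1+0.00975)^t    t·PV
  1       750.00       742.7581       742.7581
  2       750.00       735.5861     1,471.1723
  3       750.00       728.4834     2,185.4503
  4       750.00       721.4493     2,885.7972
  5       750.00       714.4831     3,572.4154
  6    50,750.00    47,879.8604   287,279.1624
  Σ                 51,522.6205   298,136.7558
P = 51,522.6205; Macaulay duration = 298,136.7558 / 51,522.6205 = 5.78652 half-year periods = 2.89326 years.
Modified duration = D_Mac / (1 + y) = 2.89326 / 1.00975 = 2.86532 years.

2.87 years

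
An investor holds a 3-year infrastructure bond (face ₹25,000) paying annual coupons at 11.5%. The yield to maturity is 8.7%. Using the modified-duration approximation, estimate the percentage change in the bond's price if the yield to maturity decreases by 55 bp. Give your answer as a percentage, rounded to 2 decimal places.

Periodic yield y = 0.087. Modified duration first:
  t   CF        PV=CF/(1+0.087)^t    t·PV
  1     2,875.00     2,644.8942     2,644.8942
  2     2,875.00     2,433.2053     4,866.4107
  3    27,875.00    21,703.3235    65,109.9705
  Σ                 26,781.4230    72,621.2754
P = 26,781.4230; D_Mac = 2.71163 yrs; D_mod = 2.71163/(1+0.087) = 2.49460 yrs.
ΔP/P ≈ -D_mod · Δy = -2.49460 × (-0.0055) = +0.013720 = +1.3720%.

+1.37%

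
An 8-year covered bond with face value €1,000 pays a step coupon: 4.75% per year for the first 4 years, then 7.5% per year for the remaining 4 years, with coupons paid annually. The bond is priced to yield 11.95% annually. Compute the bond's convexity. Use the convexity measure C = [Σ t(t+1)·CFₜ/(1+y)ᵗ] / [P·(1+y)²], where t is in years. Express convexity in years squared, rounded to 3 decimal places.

43.035

With y = 0.1195:
  t   CF        PV=CF/(1+0.1195)^t    t·PV        t(t+1)·PV
  1        47.50        42.4297        42.4297          84.8593
  2        47.50        37.9005        75.8011         227.4032
  3        47.50        33.8549       101.5646         406.2586
  4        47.50        30.2411       120.9643         604.8215
  5        75.00        42.6521       213.2607       1,279.5640
  6        75.00        38.0993       228.5956       1,600.1694
  7        75.00        34.0324       238.2268       1,905.8144
  8     1,075.00       435.7282     3,485.8257      31,372.4313
  Σ                    694.9382     4,506.6685      37,481.3218
P = 694.9382.
Convexity = Σ t(t+1)·PV / [P·(1+y)²] = 37,481.3218 / (694.9382 × 1.253280) = 43.03487.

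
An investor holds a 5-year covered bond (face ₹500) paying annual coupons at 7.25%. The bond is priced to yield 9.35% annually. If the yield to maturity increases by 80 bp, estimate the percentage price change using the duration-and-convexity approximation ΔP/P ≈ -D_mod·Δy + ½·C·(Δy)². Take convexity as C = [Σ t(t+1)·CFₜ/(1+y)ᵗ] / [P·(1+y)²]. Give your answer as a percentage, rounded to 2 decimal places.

With y = 0.0935:
  t   CF        PV=CF/(1+0.0935)^t    t·PV        t(t+1)·PV
  1        36.25        33.1504        33.1504          66.3009
  2        36.25        30.3159        60.6318         181.8954
  3        36.25        27.7237        83.1712         332.6848
  4        36.25        25.3532       101.4128         507.0641
  5       536.25       342.9836     1,714.9181      10,289.5083
  Σ                    459.5269     1,993.2843      11,377.4534
P = 459.5269; D_Mac = 4.33769 yrs; D_mod = 3.96679 yrs; C = 20.70602.
Duration effect: -3.96679 × (+0.008) = -0.031734
Convexity effect: 0.5 × 20.70602 × (0.008)² = +0.0006626
ΔP/P ≈ -0.031734 + 0.0006626 = -0.031072 = -3.1072%.

-3.11%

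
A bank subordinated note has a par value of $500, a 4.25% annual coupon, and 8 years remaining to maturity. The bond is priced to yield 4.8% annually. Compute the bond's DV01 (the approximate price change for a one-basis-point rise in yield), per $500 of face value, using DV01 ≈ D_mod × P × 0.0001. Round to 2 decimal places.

Periodic yield y = 0.048.
  t   CF        PV=CF/(1+0.048)^t    t·PV
  1        21.25        20.2767        20.2767
  2        21.25        19.3480        38.6960
  3        21.25        18.4618        55.3855
  4        21.25        17.6163        70.4651
  5        21.25        16.8094        84.0471
  6        21.25        16.0395        96.2371
  7        21.25        15.3049       107.1342
  8       521.25       358.2249     2,865.7994
  Σ                    482.0816     3,338.0411
P = 482.0816; D_Mac = 6.92422 yrs; D_mod = 6.60708 yrs.
DV01 ≈ 6.60708 × 482.0816 × 0.0001 = 0.318515.

$0.32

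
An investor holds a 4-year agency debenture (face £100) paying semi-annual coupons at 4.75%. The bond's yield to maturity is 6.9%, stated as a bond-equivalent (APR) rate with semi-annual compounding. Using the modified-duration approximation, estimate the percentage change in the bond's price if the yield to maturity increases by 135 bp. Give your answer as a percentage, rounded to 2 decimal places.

-4.80%

Periodic yield y = 0.0345. Modified duration first:
  t   CF        PV=CF/(1+0.0345)^t    t·PV
  1        2.375         2.2958         2.2958
  2        2.375         2.2192         4.4385
  3        2.375         2.1452         6.4357
  4        2.375         2.0737         8.2947
  5        2.375         2.0045        10.0226
  6        2.375         1.9377        11.6260
  7        2.375         1.8731        13.1114
  8      102.375        78.0459       624.3670
  Σ                     92.5951       680.5917
P = 92.5951; D_Mac = 7.35019 half-year periods = 3.67510 yrs; D_mod = 3.67510/(1+0.0345) = 3.55253 yrs.
ΔP/P ≈ -D_mod · Δy = -3.55253 × (+0.0135) = -0.047959 = -4.7959%.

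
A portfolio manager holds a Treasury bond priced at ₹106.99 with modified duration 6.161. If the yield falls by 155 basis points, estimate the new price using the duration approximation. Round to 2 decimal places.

₹117.21

Duration approximation: ΔP/P ≈ -D_mod · Δy = -6.161 × (-0.0155) = +0.0954955.
New price ≈ 106.99 × (1 + 0.0954955) = 117.207063545.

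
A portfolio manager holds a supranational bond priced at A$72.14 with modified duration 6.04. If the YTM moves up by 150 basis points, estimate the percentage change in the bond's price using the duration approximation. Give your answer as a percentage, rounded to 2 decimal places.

-9.06%

Duration approximation: ΔP/P ≈ -D_mod · Δy = -6.04 × (+0.015) = -0.090600.
As a percentage: -9.0600%.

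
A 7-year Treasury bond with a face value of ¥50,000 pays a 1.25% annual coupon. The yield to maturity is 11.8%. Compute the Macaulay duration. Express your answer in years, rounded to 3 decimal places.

Periodic yield y = 0.118. Discount each cash flow and weight by its year:
  t   CF        PV=CF/(1+0.118)^t    t·PV
  1       625.00       559.0340       559.0340
  2       625.00       500.0304     1,000.0608
  3       625.00       447.2544     1,341.7632
  4       625.00       400.0486     1,600.1946
  5       625.00       357.8253     1,789.1263
  6       625.00       320.0584     1,920.3503
  7    50,625.00    23,188.4869   162,319.4085
  Σ                 25,772.7380   170,529.9376
Price P = Σ PV = 25,772.7380.
Macaulay duration = Σ(t·PV) / P = 170,529.9376 / 25,772.7380 = 6.61668 years.

6.617 years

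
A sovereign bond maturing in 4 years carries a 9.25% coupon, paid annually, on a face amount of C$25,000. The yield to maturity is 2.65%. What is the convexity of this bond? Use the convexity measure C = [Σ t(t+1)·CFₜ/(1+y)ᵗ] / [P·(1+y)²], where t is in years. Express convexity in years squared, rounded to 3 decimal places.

16.291

With y = 0.0265:
  t   CF        PV=CF/(1+0.0265)^t    t·PV        t(t+1)·PV
  1     2,312.50     2,252.8008     2,252.8008       4,505.6016
  2     2,312.50     2,194.6427     4,389.2855      13,167.8565
  3     2,312.50     2,137.9861     6,413.9583      25,655.8334
  4    27,312.50    24,599.4637    98,397.8549     491,989.2745
  Σ                 31,184.8934   111,453.8995     535,318.5659
P = 31,184.8934.
Convexity = Σ t(t+1)·PV / [P·(1+y)²] = 535,318.5659 / (31,184.8934 × 1.053702) = 16.29109.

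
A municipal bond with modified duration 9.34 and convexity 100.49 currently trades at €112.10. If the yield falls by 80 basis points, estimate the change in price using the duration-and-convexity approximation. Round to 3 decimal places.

Duration effect: -D_mod·Δy = -9.34 × (-0.008) = +0.074720
Convexity effect: ½·C·(Δy)² = 0.5 × 100.49 × (-0.008)² = +0.00321568
ΔP/P ≈ +0.074720 + 0.00321568 = +0.07793568
ΔP ≈ 112.10 × (+0.07793568) = +8.736589728.

+€8.737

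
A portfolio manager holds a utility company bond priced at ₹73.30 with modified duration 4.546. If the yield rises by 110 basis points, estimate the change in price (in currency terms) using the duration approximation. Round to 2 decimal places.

-₹3.67

Duration approximation: ΔP/P ≈ -D_mod · Δy = -4.546 × (+0.011) = -0.050006.
ΔP ≈ 73.30 × (-0.050006) = -3.6654398.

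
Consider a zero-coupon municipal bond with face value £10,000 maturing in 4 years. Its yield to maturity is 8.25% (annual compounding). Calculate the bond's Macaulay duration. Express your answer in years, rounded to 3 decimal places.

4.000 years

A zero-coupon bond has a single cash flow at maturity, so its Macaulay duration equals its maturity: 4 years.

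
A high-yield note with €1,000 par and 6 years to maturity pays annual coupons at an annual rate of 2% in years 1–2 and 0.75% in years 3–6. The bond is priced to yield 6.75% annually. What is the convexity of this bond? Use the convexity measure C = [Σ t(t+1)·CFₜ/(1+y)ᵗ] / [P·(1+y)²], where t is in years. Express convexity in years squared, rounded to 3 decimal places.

34.756

With y = 0.0675:
  t   CF        PV=CF/(1+0.0675)^t    t·PV        t(t+1)·PV
  1        20.00        18.7354        18.7354          37.4707
  2        20.00        17.5507        35.1014         105.3041
  3         7.50         6.1653        18.4960          73.9842
  4         7.50         5.7755        23.1020         115.5100
  5         7.50         5.4103        27.0515         162.3092
  6     1,007.50       680.8285     4,084.9712      28,594.7987
  Σ                    734.4658     4,207.4576      29,089.3769
P = 734.4658.
Convexity = Σ t(t+1)·PV / [P·(1+y)²] = 29,089.3769 / (734.4658 × 1.139556) = 34.75579.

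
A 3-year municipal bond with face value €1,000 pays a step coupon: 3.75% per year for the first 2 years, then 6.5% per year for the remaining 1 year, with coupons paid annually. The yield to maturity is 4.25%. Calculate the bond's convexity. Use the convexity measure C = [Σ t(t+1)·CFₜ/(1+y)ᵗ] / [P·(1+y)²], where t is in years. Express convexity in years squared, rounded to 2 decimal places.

10.53

With y = 0.0425:
  t   CF        PV=CF/(1+0.0425)^t    t·PV        t(t+1)·PV
  1        37.50        35.9712        35.9712          71.9424
  2        37.50        34.5048        69.0095         207.0286
  3     1,065.00       939.9861     2,819.9582      11,279.8328
  Σ                  1,010.4621     2,924.9390      11,558.8039
P = 1,010.4621.
Convexity = Σ t(t+1)·PV / [P·(1+y)²] = 11,558.8039 / (1,010.4621 × 1.086806) = 10.52545.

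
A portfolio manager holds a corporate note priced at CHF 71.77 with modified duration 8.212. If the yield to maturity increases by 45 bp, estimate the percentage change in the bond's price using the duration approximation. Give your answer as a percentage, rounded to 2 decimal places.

-3.70%

Duration approximation: ΔP/P ≈ -D_mod · Δy = -8.212 × (+0.0045) = -0.036954.
As a percentage: -3.6954%.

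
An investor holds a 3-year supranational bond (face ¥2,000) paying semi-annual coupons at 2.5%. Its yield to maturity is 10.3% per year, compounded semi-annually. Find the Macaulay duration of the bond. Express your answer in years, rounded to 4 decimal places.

Periodic yield y = 0.0515. Discount each cash flow and weight by its period:
  t   CF        PV=CF/(1+0.0515)^t    t·PV
  1        25.00        23.7756        23.7756
  2        25.00        22.6111        45.2222
  3        25.00        21.5036        64.5109
  4        25.00        20.4505        81.8018
  5        25.00        19.4488        97.2442
  6     2,025.00     1,498.1985     8,989.1912
  Σ                  1,605.9881     9,301.7458
Price P = Σ PV = 1,605.9881.
Macaulay duration = Σ(t·PV) / P = 9,301.7458 / 1,605.9881 = 5.79191 half-year periods.
In years: 5.79191 / 2 = 2.89596 years.

2.8960 years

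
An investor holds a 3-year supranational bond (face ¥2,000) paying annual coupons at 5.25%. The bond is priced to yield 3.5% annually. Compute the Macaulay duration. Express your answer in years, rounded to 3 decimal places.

2.857 years

Periodic yield y = 0.035. Discount each cash flow and weight by its year:
  t   CF        PV=CF/(1+0.035)^t    t·PV
  1       105.00       101.4493       101.4493
  2       105.00        98.0186       196.0372
  3     2,105.00     1,898.5894     5,695.7682
  Σ                  2,098.0573     5,993.2547
Price P = Σ PV = 2,098.0573.
Macaulay duration = Σ(t·PV) / P = 5,993.2547 / 2,098.0573 = 2.85657 years.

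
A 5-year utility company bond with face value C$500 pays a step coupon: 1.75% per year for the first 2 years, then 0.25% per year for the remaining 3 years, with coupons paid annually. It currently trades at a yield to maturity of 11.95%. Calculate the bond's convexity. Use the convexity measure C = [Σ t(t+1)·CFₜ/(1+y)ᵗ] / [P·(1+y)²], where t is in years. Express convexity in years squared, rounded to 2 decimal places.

With y = 0.1195:
  t   CF        PV=CF/(1+0.1195)^t    t·PV        t(t+1)·PV
  1         8.75         7.8160         7.8160          15.6320
  2         8.75         6.9817        13.9634          41.8901
  3         1.25         0.8909         2.6728          10.6910
  4         1.25         0.7958         3.1833          15.9164
  5       501.25       285.0584     1,425.2922       8,551.7530
  Σ                    301.5428     1,452.9275       8,635.8825
P = 301.5428.
Convexity = Σ t(t+1)·PV / [P·(1+y)²] = 8,635.8825 / (301.5428 × 1.253280) = 22.85123.

22.85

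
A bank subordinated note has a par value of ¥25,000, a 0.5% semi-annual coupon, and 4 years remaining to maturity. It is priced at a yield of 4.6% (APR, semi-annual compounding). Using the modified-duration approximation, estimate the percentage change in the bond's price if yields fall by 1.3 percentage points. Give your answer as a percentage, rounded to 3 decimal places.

Periodic yield y = 0.023. Modified duration first:
  t   CF        PV=CF/(1+0.023)^t    t·PV
  1        62.50        61.0948        61.0948
  2        62.50        59.7212       119.4425
  3        62.50        58.3785       175.1356
  4        62.50        57.0660       228.2640
  5        62.50        55.7830       278.9150
  6        62.50        54.5288       327.1730
  7        62.50        53.3029       373.1201
  8    25,062.50    20,893.8908   167,151.1263
  Σ                 21,293.7661   168,714.2712
P = 21,293.7661; D_Mac = 7.92318 half-year periods = 3.96159 yrs; D_mod = 3.96159/(1+0.023) = 3.87252 yrs.
ΔP/P ≈ -D_mod · Δy = -3.87252 × (-0.013) = +0.050343 = +5.0343%.

+5.034%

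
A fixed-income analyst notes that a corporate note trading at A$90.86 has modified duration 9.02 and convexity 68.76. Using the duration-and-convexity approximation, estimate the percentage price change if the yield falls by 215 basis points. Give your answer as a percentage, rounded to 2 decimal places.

Duration effect: -D_mod·Δy = -9.02 × (-0.0215) = +0.193930
Convexity effect: ½·C·(Δy)² = 0.5 × 68.76 × (-0.0215)² = +0.015892155
ΔP/P ≈ +0.193930 + 0.015892155 = +0.209822155
= +20.9822155%.

+20.98%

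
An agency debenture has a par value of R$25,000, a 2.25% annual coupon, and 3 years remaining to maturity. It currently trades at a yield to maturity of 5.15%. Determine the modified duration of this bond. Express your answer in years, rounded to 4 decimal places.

Periodic yield y = 0.0515. First find Macaulay duration:
  t   CF        PV=CF/(1+0.0515)^t    t·PV
  1       562.50       534.9501       534.9501
  2       562.50       508.7495     1,017.4989
  3    25,562.50    21,987.4819    65,962.4456
  Σ                 23,031.1814    67,514.8946
P = 23,031.1814; Macaulay duration = 67,514.8946 / 23,031.1814 = 2.93146 years.
Modified duration = D_Mac / (1 + y) = 2.93146 / 1.0515 = 2.78788 years.

2.7879 years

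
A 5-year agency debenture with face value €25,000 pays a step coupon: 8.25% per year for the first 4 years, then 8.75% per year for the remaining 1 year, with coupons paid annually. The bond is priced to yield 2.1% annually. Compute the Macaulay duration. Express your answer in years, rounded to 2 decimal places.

4.39 years

Periodic yield y = 0.021. Discount each cash flow and weight by its year:
  t   CF        PV=CF/(1+0.021)^t    t·PV
  1     2,062.50     2,020.0784     2,020.0784
  2     2,062.50     1,978.5292     3,957.0585
  3     2,062.50     1,937.8347     5,813.5041
  4     2,062.50     1,897.9772     7,591.9088
  5    27,187.50    24,504.2020   122,521.0100
  Σ                 32,338.6215   141,903.5597
Price P = Σ PV = 32,338.6215.
Macaulay duration = Σ(t·PV) / P = 141,903.5597 / 32,338.6215 = 4.38805 years.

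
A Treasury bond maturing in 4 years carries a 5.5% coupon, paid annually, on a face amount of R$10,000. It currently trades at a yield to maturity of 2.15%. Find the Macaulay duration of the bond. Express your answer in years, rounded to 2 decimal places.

Periodic yield y = 0.0215. Discount each cash flow and weight by its year:
  t   CF        PV=CF/(1+0.0215)^t    t·PV
  1       550.00       538.4239       538.4239
  2       550.00       527.0914     1,054.1828
  3       550.00       515.9975     1,547.9924
  4    10,550.00     9,689.4466    38,757.7866
  Σ                 11,270.9594    41,898.3857
Price P = Σ PV = 11,270.9594.
Macaulay duration = Σ(t·PV) / P = 41,898.3857 / 11,270.9594 = 3.71738 years.

3.72 years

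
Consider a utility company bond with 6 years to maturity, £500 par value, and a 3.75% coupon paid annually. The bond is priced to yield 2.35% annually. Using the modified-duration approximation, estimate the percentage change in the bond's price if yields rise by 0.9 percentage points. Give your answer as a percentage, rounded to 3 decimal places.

-4.841%

Periodic yield y = 0.0235. Modified duration first:
  t   CF        PV=CF/(1+0.0235)^t    t·PV
  1        18.75        18.3195        18.3195
  2        18.75        17.8989        35.7977
  3        18.75        17.4879        52.4637
  4        18.75        17.0864        68.3455
  5        18.75        16.6941        83.4703
  6       518.75       451.2644     2,707.5861
  Σ                    538.7511     2,965.9829
P = 538.7511; D_Mac = 5.50529 yrs; D_mod = 5.50529/(1+0.0235) = 5.37889 yrs.
ΔP/P ≈ -D_mod · Δy = -5.37889 × (+0.009) = -0.048410 = -4.8410%.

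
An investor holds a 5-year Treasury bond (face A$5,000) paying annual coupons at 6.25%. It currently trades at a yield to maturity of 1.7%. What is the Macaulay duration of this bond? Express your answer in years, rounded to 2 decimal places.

4.50 years

Periodic yield y = 0.017. Discount each cash flow and weight by its year:
  t   CF        PV=CF/(1+0.017)^t    t·PV
  1       312.50       307.2763       307.2763
  2       312.50       302.1399       604.2798
  3       312.50       297.0894       891.2682
  4       312.50       292.1233     1,168.4932
  5     5,312.50     4,883.0838    24,415.4191
  Σ                  6,081.7128    27,386.7367
Price P = Σ PV = 6,081.7128.
Macaulay duration = Σ(t·PV) / P = 27,386.7367 / 6,081.7128 = 4.50313 years.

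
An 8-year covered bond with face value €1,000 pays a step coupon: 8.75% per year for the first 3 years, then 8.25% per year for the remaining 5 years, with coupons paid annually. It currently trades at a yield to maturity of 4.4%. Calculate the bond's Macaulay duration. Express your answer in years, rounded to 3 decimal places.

6.330 years

Periodic yield y = 0.044. Discount each cash flow and weight by its year:
  t   CF        PV=CF/(1+0.044)^t    t·PV
  1        87.50        83.8123        83.8123
  2        87.50        80.2799       160.5599
  3        87.50        76.8965       230.6895
  4        82.50        69.4468       277.7870
  5        82.50        66.5199       332.5994
  6        82.50        63.7164       382.2982
  7        82.50        61.0310       427.2170
  8     1,082.50       767.0504     6,136.4034
  Σ                  1,268.7531     8,031.3666
Price P = Σ PV = 1,268.7531.
Macaulay duration = Σ(t·PV) / P = 8,031.3666 / 1,268.7531 = 6.33013 years.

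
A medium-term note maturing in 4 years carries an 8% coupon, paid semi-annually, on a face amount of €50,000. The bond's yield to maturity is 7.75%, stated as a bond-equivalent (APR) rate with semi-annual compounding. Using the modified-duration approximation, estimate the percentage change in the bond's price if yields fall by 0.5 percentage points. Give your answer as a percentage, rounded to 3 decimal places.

+1.686%

Periodic yield y = 0.03875. Modified duration first:
  t   CF        PV=CF/(1+0.03875)^t    t·PV
  1     2,000.00     1,925.3911     1,925.3911
  2     2,000.00     1,853.5654     3,707.1309
  3     2,000.00     1,784.4192     5,353.2576
  4     2,000.00     1,717.8524     6,871.4096
  5     2,000.00     1,653.7689     8,268.8443
  6     2,000.00     1,592.0759     9,552.4555
  7     2,000.00     1,532.6844    10,728.7908
  8    52,000.00    38,363.2197   306,905.7578
  Σ                 50,422.9771   353,313.0377
P = 50,422.9771; D_Mac = 7.00698 half-year periods = 3.50349 yrs; D_mod = 3.50349/(1+0.03875) = 3.37280 yrs.
ΔP/P ≈ -D_mod · Δy = -3.37280 × (-0.005) = +0.016864 = +1.6864%.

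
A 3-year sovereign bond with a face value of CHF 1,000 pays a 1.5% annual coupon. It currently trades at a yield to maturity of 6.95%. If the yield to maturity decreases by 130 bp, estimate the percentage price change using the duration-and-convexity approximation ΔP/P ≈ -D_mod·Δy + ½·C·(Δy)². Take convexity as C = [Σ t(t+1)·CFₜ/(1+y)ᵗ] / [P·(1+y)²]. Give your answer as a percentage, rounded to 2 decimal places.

With y = 0.0695:
  t   CF        PV=CF/(1+0.0695)^t    t·PV        t(t+1)·PV
  1        15.00        14.0252        14.0252          28.0505
  2        15.00        13.1138        26.2277          78.6830
  3     1,015.00       829.7049     2,489.1148       9,956.4593
  Σ                    856.8440     2,529.3677      10,063.1928
P = 856.8440; D_Mac = 2.95196 yrs; D_mod = 2.76013 yrs; C = 10.26768.
Duration effect: -2.76013 × (-0.013) = +0.035882
Convexity effect: 0.5 × 10.26768 × (-0.013)² = +0.0008676
ΔP/P ≈ +0.035882 + 0.0008676 = +0.036749 = +3.6749%.

+3.67%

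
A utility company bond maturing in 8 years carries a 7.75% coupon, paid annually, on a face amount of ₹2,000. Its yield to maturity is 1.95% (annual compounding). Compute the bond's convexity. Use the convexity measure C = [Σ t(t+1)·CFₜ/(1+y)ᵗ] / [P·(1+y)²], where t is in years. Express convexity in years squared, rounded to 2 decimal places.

With y = 0.0195:
  t   CF        PV=CF/(1+0.0195)^t    t·PV        t(t+1)·PV
  1       155.00       152.0353       152.0353         304.0706
  2       155.00       149.1273       298.2547         894.7640
  3       155.00       146.2750       438.8249       1,755.2996
  4       155.00       143.4772       573.9086       2,869.5432
  5       155.00       140.7329       703.6644       4,221.9861
  6       155.00       138.0411       828.2464       5,797.7249
  7       155.00       135.4008       947.8053       7,582.4423
  8     2,155.00     1,846.5005    14,772.0041     132,948.0372
  Σ                  2,851.5900    18,714.7437     156,373.8680
P = 2,851.5900.
Convexity = Σ t(t+1)·PV / [P·(1+y)²] = 156,373.8680 / (2,851.5900 × 1.039380) = 52.75974.

52.76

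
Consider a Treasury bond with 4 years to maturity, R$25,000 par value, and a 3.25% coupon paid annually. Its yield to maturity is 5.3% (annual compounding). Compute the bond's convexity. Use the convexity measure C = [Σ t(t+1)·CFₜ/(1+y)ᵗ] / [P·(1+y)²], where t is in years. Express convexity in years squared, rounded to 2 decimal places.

16.88

With y = 0.053:
  t   CF        PV=CF/(1+0.053)^t    t·PV        t(t+1)·PV
  1       812.50       771.6049       771.6049       1,543.2099
  2       812.50       732.7682     1,465.5364       4,396.6093
  3       812.50       695.8863     2,087.6588       8,350.6350
  4    25,812.50    20,995.0341    83,980.1364     419,900.6819
  Σ                 23,195.2935    88,304.9365     434,191.1361
P = 23,195.2935.
Convexity = Σ t(t+1)·PV / [P·(1+y)²] = 434,191.1361 / (23,195.2935 × 1.108809) = 16.88202.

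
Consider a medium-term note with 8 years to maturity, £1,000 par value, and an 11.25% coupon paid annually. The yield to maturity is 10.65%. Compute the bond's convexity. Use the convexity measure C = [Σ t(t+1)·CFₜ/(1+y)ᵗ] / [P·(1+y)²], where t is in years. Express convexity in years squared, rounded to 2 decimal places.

With y = 0.1065:
  t   CF        PV=CF/(1+0.1065)^t    t·PV        t(t+1)·PV
  1       112.50       101.6719       101.6719         203.3439
  2       112.50        91.8861       183.7721         551.3164
  3       112.50        83.0421       249.1263         996.5051
  4       112.50        75.0493       300.1973       1,500.9867
  5       112.50        67.8259       339.1294       2,034.7764
  6       112.50        61.2977       367.7861       2,574.5024
  7       112.50        55.3978       387.7847       3,102.2773
  8     1,112.50       495.0952     3,960.7612      35,646.8509
  Σ                  1,031.2660     5,890.2290      46,610.5591
P = 1,031.2660.
Convexity = Σ t(t+1)·PV / [P·(1+y)²] = 46,610.5591 / (1,031.2660 × 1.224342) = 36.91567.

36.92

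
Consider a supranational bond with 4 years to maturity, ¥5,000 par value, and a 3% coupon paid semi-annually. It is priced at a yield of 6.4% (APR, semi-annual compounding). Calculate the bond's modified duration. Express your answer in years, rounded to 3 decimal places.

3.666 years

Periodic yield y = 0.032. First find Macaulay duration:
  t   CF        PV=CF/(1+0.032)^t    t·PV
  1        75.00        72.6744        72.6744
  2        75.00        70.4209       140.8419
  3        75.00        68.2374       204.7121
  4        75.00        66.1215       264.4859
  5        75.00        64.0712       320.3559
  6        75.00        62.0845       372.5069
  7        75.00        60.1594       421.1157
  8     5,075.00     3,944.5591    31,556.4729
  Σ                  4,408.3284    33,353.1656
P = 4,408.3284; Macaulay duration = 33,353.1656 / 4,408.3284 = 7.56594 half-year periods = 3.78297 years.
Modified duration = D_Mac / (1 + y) = 3.78297 / 1.032 = 3.66567 years.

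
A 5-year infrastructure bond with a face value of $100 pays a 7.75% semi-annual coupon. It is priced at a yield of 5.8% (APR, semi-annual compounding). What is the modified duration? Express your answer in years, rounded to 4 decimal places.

Periodic yield y = 0.029. First find Macaulay duration:
  t   CF        PV=CF/(1+0.029)^t    t·PV
  1        3.875         3.7658         3.7658
  2        3.875         3.6597         7.3193
  3        3.875         3.5565        10.6696
  4        3.875         3.4563        13.8252
  5        3.875         3.3589        16.7944
  6        3.875         3.2642        19.5853
  7        3.875         3.1722        22.2056
  8        3.875         3.0828        24.6626
  9        3.875         2.9959        26.9635
  10     103.875        78.0472       780.4719
  Σ                    108.3596       926.2632
P = 108.3596; Macaulay duration = 926.2632 / 108.3596 = 8.54805 half-year periods = 4.27403 years.
Modified duration = D_Mac / (1 + y) = 4.27403 / 1.029 = 4.15357 years.

4.1536 years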